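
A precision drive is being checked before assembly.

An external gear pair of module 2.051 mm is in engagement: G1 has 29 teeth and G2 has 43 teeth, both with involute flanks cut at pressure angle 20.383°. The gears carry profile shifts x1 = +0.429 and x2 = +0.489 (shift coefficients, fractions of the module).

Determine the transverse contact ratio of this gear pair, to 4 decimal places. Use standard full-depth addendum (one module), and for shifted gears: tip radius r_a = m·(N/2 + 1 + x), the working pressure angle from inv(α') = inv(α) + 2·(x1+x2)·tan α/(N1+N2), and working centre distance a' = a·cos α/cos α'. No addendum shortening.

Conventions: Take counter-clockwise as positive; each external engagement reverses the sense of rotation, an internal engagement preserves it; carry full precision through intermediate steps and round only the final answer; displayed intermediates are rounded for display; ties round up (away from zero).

recognized (one external pair, fixed centres): single-mesh tooth geometry, m = 2.051, N1 = 29, N2 = 43
base radii: r_b1 = 27.877372, r_b2 = 41.335414
tip radii: r_a1 = 32.670379, r_a2 = 47.150439
inv(α') = inv(20.383°) + 2·(+0.429+0.489)·tan α/(29+43) = 0.02528325  ⇒  α' = 23.68720°
a' = a·cos α / cos α' = 73.8360·cos 20.383°/cos 23.68720° = 75.580243
action lengths: √(r_a1²−r_b1²) = 17.035427, √(r_a2²−r_b2²) = 22.683638
base pitch p_b = π·m·cos α = 6.039955
CR = (17.035427 + 22.683638 − 75.580243·sin 23.68720°)/6.039955 = 1.548889
contact ratio ≈ 1.5489

1.5489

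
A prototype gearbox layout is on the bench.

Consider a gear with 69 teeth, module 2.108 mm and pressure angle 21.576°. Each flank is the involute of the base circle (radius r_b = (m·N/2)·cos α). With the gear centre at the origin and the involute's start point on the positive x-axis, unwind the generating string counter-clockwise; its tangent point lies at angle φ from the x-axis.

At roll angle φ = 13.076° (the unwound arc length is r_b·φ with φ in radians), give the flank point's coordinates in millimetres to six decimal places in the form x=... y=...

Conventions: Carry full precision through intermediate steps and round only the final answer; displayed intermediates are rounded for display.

x=69.368491 y=0.266571

topology: single-mesh involute geometry — m = 2.108, N = 69
pitch radius r_p = m·N/2 = 2.108·69/2 = 72.726000
base radius r_b = r_p·cos α = 72.726000·cos 21.576° = 67.630133
roll angle φ = 13.076° = 0.22821925 rad
x = r_b·(cos φ + φ·sin φ) = 69.368491
y = r_b·(sin φ − φ·cos φ) = 0.266571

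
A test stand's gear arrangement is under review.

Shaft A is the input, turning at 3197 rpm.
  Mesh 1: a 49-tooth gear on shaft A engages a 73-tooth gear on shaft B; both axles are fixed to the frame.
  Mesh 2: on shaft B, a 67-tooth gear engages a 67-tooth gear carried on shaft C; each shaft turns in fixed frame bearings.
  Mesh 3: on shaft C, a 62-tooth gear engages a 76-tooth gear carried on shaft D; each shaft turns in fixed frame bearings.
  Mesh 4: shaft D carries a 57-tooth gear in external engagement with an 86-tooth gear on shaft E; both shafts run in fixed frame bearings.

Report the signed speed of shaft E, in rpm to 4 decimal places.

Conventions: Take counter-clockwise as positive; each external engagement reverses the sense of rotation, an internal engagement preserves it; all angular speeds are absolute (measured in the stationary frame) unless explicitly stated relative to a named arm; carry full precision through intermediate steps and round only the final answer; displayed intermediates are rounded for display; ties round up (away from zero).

+1160.3002 rpm

class = fixed-axis compound train [4 meshes; 4 ratios multiply, 4 sense flips]
mesh 1 [49T→73T]: ω = 3197.0000×49/73 = 2145.9315 rpm, sense flips to −
mesh 2 [67T→67T]: ω = 2145.9315×67/67 = 2145.9315 rpm, sense flips to +
mesh 3 [62T→76T]: ω = 2145.9315×62/76 = 1750.6283 rpm, sense flips to −
mesh 4 [57T→86T]: ω = 1750.6283×57/86 = 1160.3002 rpm, sense flips to +
signed output speed = +1160.3002 rpm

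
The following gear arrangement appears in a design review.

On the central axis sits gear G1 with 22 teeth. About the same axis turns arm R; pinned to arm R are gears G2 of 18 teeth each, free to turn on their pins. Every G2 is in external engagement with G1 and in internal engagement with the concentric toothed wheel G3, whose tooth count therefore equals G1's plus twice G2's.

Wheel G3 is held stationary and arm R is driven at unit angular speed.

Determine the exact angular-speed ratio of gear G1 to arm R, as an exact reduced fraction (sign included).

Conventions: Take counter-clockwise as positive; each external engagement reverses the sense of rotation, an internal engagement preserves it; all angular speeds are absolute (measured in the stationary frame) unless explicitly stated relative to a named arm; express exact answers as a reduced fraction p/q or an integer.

40/11

recognized (axles ride arm R): planetary set, 22/18/58 teeth
ring teeth: 22 + 2·18 = 58
22(ω_sun−ω_arm) = −58(ω_ring−ω_arm),  ω_ring = 0, ω_arm = 1
ω_sun = 1 − (58/22)(0−1) = 40/11
ω_out/ω_in = 40/11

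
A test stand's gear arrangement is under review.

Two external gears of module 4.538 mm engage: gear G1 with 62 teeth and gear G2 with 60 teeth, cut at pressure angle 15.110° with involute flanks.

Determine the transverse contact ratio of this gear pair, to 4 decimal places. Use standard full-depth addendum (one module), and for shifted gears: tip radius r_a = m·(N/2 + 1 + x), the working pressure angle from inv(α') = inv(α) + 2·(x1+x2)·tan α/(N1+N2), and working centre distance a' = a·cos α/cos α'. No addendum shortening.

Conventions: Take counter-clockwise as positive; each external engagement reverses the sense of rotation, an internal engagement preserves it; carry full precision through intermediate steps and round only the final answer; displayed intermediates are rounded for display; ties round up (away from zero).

2.1360

recognized (one external pair, fixed centres): single-mesh tooth geometry, m = 4.538, N1 = 62, N2 = 60
base radii: r_b1 = 135.814361, r_b2 = 131.433252
tip radii: r_a1 = 145.216000, r_a2 = 140.678000
no profile shift: α' = α, a' = a
action lengths: √(r_a1²−r_b1²) = 51.401811, √(r_a2²−r_b2²) = 50.155757
base pitch p_b = π·m·cos α = 13.763658
CR = (51.401811 + 50.155757 − 276.818000·sin 15.11000°)/13.763658 = 2.135957
contact ratio ≈ 2.1360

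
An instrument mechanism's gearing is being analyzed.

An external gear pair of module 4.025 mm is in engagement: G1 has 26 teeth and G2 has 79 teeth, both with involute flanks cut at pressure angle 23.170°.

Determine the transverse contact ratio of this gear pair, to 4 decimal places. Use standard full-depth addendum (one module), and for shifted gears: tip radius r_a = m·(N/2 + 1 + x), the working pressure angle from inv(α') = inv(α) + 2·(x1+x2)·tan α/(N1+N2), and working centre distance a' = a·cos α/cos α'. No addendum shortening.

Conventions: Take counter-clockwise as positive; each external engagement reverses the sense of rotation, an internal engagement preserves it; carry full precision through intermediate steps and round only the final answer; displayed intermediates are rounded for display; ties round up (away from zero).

1.5810

class = single-mesh tooth geometry [involute pair 26T × 79T, m = 4.025]
base radii: r_b1 = 48.104543, r_b2 = 146.163804
tip radii: r_a1 = 56.350000, r_a2 = 163.012500
no profile shift: α' = α, a' = a
action lengths: √(r_a1²−r_b1²) = 29.347495, √(r_a2²−r_b2²) = 72.174910
base pitch p_b = π·m·cos α = 11.624991
CR = (29.347495 + 72.174910 − 211.312500·sin 23.17000°)/11.624991 = 1.581013
contact ratio ≈ 1.5810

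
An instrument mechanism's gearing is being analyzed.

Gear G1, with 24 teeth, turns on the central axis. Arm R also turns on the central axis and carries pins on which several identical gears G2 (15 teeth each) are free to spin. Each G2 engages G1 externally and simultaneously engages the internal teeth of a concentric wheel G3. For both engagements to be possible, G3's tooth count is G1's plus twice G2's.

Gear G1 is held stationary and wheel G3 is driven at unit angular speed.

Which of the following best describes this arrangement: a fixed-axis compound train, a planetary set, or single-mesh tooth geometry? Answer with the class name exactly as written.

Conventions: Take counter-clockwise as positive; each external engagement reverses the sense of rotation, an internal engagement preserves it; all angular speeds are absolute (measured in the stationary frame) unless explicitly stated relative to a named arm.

planetary set (24T centre, 15T on arm, 54T internal) — Willis relation
classification: planetary set

planetary set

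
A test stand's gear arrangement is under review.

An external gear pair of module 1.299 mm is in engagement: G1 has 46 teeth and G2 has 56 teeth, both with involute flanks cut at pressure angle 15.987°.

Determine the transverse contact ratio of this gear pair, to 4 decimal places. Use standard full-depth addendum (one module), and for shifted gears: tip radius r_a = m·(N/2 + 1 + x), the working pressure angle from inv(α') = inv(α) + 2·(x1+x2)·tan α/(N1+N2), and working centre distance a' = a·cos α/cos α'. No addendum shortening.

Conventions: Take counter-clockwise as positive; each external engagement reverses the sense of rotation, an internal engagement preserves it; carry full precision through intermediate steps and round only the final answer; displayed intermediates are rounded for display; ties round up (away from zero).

single-mesh involute tooth geometry (46T engaging 56T at module 1.299)
base radii: r_b1 = 28.721483, r_b2 = 34.965284
tip radii: r_a1 = 31.176000, r_a2 = 37.671000
no profile shift: α' = α, a' = a
action lengths: √(r_a1²−r_b1²) = 12.125154, √(r_a2²−r_b2²) = 14.019028
base pitch p_b = π·m·cos α = 3.923096
CR = (12.125154 + 14.019028 − 66.249000·sin 15.98700°)/3.923096 = 2.013189
contact ratio ≈ 2.0132

2.0132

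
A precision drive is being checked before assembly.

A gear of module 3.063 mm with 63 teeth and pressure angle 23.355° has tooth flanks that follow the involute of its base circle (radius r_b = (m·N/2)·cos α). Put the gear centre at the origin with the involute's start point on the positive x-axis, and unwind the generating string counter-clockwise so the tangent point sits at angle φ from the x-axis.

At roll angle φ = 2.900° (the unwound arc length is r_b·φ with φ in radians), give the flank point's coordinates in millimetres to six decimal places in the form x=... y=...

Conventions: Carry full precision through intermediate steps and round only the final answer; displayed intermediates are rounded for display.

single-mesh involute tooth geometry (63T wheel at module 3.063)
pitch radius r_p = m·N/2 = 3.063·63/2 = 96.484500
base radius r_b = r_p·cos α = 96.484500·cos 23.355° = 88.579164
roll angle φ = 2.900° = 0.05061455 rad
x = r_b·(cos φ + φ·sin φ) = 88.692554
y = r_b·(sin φ − φ·cos φ) = 0.003828

x=88.692554 y=0.003828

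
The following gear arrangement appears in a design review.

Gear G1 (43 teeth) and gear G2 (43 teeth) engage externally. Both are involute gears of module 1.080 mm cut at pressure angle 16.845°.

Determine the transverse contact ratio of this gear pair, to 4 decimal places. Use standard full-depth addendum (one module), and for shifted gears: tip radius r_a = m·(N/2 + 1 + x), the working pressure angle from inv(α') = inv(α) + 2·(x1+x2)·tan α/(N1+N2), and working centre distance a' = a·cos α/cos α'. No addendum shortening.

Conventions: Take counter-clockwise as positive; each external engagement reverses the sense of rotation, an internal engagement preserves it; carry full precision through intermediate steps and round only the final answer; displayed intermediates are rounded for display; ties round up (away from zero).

single-mesh involute tooth geometry (43T engaging 43T at module 1.080)
base radii: r_b1 = 22.223681, r_b2 = 22.223681
tip radii: r_a1 = 24.300000, r_a2 = 24.300000
no profile shift: α' = α, a' = a
action lengths: √(r_a1²−r_b1²) = 9.828429, √(r_a2²−r_b2²) = 9.828429
base pitch p_b = π·m·cos α = 3.247337
CR = (9.828429 + 9.828429 − 46.440000·sin 16.84500°)/3.247337 = 1.909043
contact ratio ≈ 1.9090

1.9090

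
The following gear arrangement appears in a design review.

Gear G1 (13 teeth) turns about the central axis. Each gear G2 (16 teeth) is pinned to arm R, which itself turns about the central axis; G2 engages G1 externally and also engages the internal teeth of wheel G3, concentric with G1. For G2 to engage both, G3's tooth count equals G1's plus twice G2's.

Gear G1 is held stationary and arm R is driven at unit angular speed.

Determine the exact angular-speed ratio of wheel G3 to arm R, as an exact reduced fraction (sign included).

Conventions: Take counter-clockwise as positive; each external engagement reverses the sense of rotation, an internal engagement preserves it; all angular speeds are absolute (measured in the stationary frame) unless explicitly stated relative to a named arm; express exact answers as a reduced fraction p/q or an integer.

58/45

topology: planetary set — G1 13T / G2 16T / G3 45T, arm = carrier (Willis)
ring teeth: 13 + 2·16 = 45
13(ω_sun−ω_arm) = −45(ω_ring−ω_arm),  ω_sun = 0, ω_arm = 1
ω_ring = 1 − (13/45)(0−1) = 58/45
ω_out/ω_in = 58/45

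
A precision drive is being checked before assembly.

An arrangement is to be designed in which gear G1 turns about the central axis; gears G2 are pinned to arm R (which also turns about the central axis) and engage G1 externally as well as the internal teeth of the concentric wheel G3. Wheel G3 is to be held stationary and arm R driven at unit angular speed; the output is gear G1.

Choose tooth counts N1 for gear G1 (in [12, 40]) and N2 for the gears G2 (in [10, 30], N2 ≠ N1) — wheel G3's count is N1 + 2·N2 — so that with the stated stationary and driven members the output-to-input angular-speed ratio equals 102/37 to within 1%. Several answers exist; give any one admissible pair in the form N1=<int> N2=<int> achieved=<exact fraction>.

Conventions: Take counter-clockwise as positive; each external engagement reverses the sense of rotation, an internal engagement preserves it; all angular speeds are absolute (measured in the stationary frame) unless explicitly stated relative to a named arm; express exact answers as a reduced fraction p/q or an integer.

N1=37 N2=14 achieved=102/37

class = planetary set [ratio 102/37 wanted; Willis about the carrier]
Willis with ω_ring = 0: ω_sun/ω_arm = (N1+N3)/N1; set equal to 102/37  ⇒  N3/N1 = 102/37 − 1 = 65/37
N3 = N1 + 2·N2  ⇒  N2/N1 = (N3/N1 − 1)/2 = (65/37 − 1)/2 = 14/37
smallest multiple with N1 ≥ 12 and N2 ≥ 10: k = 1  ⇒  N1 = 1·37 = 37, N2 = 1·14 = 14 (N1 ≤ 40, N2 ≤ 30, N2 ≠ N1 ✓), N3 = 37 + 2·14 = 65
check: (N1+N3)/N1 with N1 = 37, N3 = 65 gives 102/37; |achieved − target| = 0 ≤ 51/1850 ✓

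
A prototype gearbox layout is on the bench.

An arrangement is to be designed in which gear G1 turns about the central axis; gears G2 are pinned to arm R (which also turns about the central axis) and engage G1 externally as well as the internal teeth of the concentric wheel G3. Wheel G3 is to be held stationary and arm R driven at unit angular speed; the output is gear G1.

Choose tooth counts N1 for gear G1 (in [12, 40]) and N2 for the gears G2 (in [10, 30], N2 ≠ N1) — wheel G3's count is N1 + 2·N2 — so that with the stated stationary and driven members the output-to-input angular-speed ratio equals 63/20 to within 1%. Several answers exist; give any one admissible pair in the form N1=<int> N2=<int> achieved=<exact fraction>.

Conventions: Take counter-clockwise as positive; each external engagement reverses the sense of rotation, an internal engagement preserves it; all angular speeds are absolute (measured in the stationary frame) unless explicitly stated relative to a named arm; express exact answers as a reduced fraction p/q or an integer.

topology: planetary set — design target 63/20, arm = carrier (Willis)
Willis with ω_ring = 0: ω_sun/ω_arm = (N1+N3)/N1; set equal to 63/20  ⇒  N3/N1 = 63/20 − 1 = 43/20
N3 = N1 + 2·N2  ⇒  N2/N1 = (N3/N1 − 1)/2 = (43/20 − 1)/2 = 23/40
smallest multiple with N1 ≥ 12 and N2 ≥ 10: k = 1  ⇒  N1 = 1·40 = 40, N2 = 1·23 = 23 (N1 ≤ 40, N2 ≤ 30, N2 ≠ N1 ✓), N3 = 40 + 2·23 = 86
check: (N1+N3)/N1 with N1 = 40, N3 = 86 gives 63/20; |achieved − target| = 0 ≤ 63/2000 ✓

N1=40 N2=23 achieved=63/20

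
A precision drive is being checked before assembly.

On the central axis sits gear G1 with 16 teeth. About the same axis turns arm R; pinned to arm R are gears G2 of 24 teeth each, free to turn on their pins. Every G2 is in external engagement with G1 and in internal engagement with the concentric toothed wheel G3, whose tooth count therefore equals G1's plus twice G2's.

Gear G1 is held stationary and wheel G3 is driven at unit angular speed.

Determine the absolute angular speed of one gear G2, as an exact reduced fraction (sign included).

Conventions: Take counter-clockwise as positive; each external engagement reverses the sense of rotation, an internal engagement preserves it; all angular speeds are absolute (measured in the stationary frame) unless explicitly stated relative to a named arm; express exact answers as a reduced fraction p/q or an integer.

planetary set (16T centre, 24T on arm, 64T internal) — Willis relation
ring teeth: 16 + 2·24 = 64
16(ω_sun−ω_arm) = −64(ω_ring−ω_arm),  ω_sun = 0, ω_ring = 1
16(0−ω_arm) = −64(1−ω_arm)  ⇒  80·ω_arm = 64  ⇒  ω_arm = 4/5
sun–planet mesh: 16·(0−4/5) = −24·(ω_p−ω_arm)  ⇒  ω_p−ω_arm = 8/15
ω_p = 4/5 + 8/15 = 4/3
exact speed ratio = 4/3

4/3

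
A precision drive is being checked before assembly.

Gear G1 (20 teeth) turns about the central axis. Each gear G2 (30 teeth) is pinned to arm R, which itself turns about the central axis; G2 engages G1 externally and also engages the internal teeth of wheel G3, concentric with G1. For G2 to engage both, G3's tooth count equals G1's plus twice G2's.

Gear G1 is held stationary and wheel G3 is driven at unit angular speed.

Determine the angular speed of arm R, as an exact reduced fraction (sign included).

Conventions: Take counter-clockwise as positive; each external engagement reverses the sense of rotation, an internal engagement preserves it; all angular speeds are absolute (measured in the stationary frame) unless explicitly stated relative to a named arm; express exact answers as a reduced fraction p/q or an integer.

topology: planetary set — G1 20T / G2 30T / G3 80T, arm = carrier (Willis)
ring teeth: 20 + 2·30 = 80
20(ω_sun−ω_arm) = −80(ω_ring−ω_arm),  ω_sun = 0, ω_ring = 1
20(0−ω_arm) = −80(1−ω_arm)  ⇒  100·ω_arm = 80  ⇒  ω_arm = 4/5
exact speed ratio = 4/5

4/5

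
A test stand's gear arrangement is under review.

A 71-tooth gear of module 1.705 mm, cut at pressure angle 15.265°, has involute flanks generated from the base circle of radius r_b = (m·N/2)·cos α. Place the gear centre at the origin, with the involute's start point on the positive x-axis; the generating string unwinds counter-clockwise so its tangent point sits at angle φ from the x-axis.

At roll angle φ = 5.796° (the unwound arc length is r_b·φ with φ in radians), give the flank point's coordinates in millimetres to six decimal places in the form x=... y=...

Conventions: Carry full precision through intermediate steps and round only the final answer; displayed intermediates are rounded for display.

x=58.689999 y=0.020128

single-mesh involute tooth geometry (71T wheel at module 1.705)
pitch radius r_p = m·N/2 = 1.705·71/2 = 60.527500
base radius r_b = r_p·cos α = 60.527500·cos 15.265° = 58.391995
roll angle φ = 5.796° = 0.10115928 rad
x = r_b·(cos φ + φ·sin φ) = 58.689999
y = r_b·(sin φ − φ·cos φ) = 0.020128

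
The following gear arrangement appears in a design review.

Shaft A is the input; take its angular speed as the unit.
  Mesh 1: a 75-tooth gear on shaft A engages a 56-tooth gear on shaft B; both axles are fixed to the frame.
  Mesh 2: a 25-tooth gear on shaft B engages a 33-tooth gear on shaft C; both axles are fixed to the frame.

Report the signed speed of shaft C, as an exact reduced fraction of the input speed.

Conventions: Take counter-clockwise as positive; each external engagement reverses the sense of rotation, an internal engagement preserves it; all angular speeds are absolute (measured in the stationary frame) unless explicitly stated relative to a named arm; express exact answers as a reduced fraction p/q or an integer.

2-mesh fixed-axis compound train (all bearings frame-fixed)
mesh 1 [75T→56T]: |ω|/ω_in = 1×75/56 = 75/56, sense flips to −
mesh 2 [25T→33T]: |ω|/ω_in = (75/56)×25/33 = 625/616, sense flips to +
signed output speed (× input speed) = 625/616

625/616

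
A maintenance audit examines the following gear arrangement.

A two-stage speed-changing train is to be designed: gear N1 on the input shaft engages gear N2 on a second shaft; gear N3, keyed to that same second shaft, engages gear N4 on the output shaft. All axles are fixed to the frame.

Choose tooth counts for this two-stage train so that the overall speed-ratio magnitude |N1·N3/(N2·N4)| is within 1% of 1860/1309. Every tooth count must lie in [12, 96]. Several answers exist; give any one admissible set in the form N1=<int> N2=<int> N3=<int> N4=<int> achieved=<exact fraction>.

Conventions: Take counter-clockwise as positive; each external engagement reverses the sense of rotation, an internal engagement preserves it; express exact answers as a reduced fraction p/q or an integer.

topology: fixed-axis compound train — 2 stages, target 1860/1309
target = 1860/1309 in lowest terms: an exact hit needs N1·N3 = k·1860 and N2·N4 = k·1309 for one integer k, every count in [12, 96]; additionally prefer no 1:1 stage (N1 ≠ N2, N3 ≠ N4)
k = 1: N1·N3 = 1860 = 20·93, N2·N4 = 1309 = 17·77
achieved = 20·93/(17·77) = 1860/1309; |achieved − target| = 0 ≤ 93/6545 ✓

N1=20 N2=17 N3=93 N4=77 achieved=1860/1309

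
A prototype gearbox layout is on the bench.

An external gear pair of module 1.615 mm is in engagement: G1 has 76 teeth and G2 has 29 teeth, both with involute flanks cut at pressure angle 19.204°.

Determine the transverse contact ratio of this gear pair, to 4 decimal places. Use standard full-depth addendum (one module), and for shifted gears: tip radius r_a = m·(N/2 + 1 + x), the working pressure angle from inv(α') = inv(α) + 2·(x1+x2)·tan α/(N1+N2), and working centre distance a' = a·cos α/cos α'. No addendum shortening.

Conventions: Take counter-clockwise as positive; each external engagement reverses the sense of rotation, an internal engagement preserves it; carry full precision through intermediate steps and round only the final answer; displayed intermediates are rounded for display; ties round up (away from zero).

recognized (one external pair, fixed centres): single-mesh tooth geometry, m = 1.615, N1 = 76, N2 = 29
base radii: r_b1 = 57.954969, r_b2 = 22.114396
tip radii: r_a1 = 62.985000, r_a2 = 25.032500
no profile shift: α' = α, a' = a
action lengths: √(r_a1²−r_b1²) = 24.664384, √(r_a2²−r_b2²) = 11.729431
base pitch p_b = π·m·cos α = 4.791340
CR = (24.664384 + 11.729431 − 84.787500·sin 19.20400°)/4.791340 = 1.774962
contact ratio ≈ 1.7750

1.7750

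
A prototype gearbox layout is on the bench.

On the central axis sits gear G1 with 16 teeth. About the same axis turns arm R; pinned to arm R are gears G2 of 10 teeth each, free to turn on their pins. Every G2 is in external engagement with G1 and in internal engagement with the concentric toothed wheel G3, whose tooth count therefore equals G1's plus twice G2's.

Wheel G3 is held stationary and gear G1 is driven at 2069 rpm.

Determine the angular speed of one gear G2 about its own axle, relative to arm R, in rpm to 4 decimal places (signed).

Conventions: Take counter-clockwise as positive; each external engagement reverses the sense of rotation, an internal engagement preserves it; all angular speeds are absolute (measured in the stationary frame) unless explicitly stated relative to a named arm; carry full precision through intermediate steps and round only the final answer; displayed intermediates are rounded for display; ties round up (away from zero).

topology: planetary set — G1 16T / G2 10T / G3 36T, arm = carrier (Willis)
normalise by the input: solve with ω_sun = 1, then scale by 2069 rpm
ring teeth: 16 + 2·10 = 36
16(ω_sun−ω_arm) = −36(ω_ring−ω_arm),  ω_ring = 0, ω_sun = 1
16(1−ω_arm) = −36(0−ω_arm)  ⇒  52·ω_arm = 16  ⇒  ω_arm = 4/13
sun–planet mesh: 16·(1−4/13) = −10·(ω_p−ω_arm)  ⇒  ω_p−ω_arm = -72/65
scale: ω_p−ω_arm = -72/65 × 2069 rpm = -2291.8154 rpm

-2291.8154 rpm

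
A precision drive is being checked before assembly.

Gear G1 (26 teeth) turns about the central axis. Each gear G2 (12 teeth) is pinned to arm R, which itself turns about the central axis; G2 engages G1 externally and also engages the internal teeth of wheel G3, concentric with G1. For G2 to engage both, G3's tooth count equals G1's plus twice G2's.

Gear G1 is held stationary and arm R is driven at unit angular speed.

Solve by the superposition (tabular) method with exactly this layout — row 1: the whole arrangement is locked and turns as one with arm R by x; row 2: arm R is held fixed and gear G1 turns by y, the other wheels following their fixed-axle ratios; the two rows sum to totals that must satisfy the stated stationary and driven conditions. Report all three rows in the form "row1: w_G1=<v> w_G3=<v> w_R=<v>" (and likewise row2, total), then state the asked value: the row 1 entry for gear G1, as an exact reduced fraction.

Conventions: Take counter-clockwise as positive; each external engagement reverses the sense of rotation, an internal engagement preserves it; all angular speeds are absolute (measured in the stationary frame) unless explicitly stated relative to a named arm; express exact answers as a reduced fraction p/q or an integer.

recognized (axles ride arm R): planetary set, 26/12/50 teeth
superposition row 1 [locked train]: every member turns x
superposition row 2 [arm held]: sun y, ring −(26/50)·y, arm 0
boundary: total ω_sun = x + y = 0 and total ω_arm = x = 1  ⇒  y = -1, x = 1
row 2 ring = −(26/50)·(-1) = 13/25
totals (row 1 + row 2): sun 1 + (-1) = 0, ring 1 + 13/25 = 38/25, arm 1 + 0 = 1
asked cell (row1, sun) = 1

row1: w_G1=1 w_G3=1 w_R=1
row2: w_G1=-1 w_G3=13/25 w_R=0
total: w_G1=0 w_G3=38/25 w_R=1
asked value: 1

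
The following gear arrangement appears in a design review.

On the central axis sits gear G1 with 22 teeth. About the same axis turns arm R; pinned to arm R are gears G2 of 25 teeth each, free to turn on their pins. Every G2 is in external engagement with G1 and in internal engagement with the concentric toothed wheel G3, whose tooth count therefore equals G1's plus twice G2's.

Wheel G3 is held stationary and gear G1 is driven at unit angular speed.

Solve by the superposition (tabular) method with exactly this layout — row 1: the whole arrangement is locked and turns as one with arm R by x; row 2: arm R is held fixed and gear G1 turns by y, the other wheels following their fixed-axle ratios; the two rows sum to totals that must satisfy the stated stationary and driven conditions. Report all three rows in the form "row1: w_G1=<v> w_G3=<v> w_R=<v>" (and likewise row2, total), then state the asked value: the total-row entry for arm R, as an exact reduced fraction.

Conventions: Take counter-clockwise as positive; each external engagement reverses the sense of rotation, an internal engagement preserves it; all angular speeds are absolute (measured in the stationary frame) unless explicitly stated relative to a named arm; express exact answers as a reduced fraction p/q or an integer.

recognized (axles ride arm R): planetary set, 22/25/72 teeth
row 1: whole set turns with the arm by x
superposition row 2 [arm held]: sun y, ring −(22/72)·y, arm 0
boundary: total ω_ring = x − (22/72)·y = 0 and total ω_sun = x + y = 1  ⇒  y = 36/47, x = 11/47
row 2 ring = −(22/72)·36/47 = -11/47
totals (row 1 + row 2): sun 11/47 + 36/47 = 1, ring 11/47 + (-11/47) = 0, arm 11/47 + 0 = 11/47
asked cell (total, arm) = 11/47

row1: w_G1=11/47 w_G3=11/47 w_R=11/47
row2: w_G1=36/47 w_G3=-11/47 w_R=0
total: w_G1=1 w_G3=0 w_R=11/47
asked value: 11/47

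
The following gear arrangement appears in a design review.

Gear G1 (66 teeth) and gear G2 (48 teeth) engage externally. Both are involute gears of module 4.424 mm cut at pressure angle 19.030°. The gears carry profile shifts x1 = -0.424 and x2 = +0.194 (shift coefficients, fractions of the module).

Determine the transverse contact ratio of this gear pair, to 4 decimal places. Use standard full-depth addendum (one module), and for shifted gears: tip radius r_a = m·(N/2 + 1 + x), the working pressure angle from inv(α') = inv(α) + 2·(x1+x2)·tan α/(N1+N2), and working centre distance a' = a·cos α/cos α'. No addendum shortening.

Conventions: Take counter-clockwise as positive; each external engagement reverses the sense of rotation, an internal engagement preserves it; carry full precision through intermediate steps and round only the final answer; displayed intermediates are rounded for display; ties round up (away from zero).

recognized (one external pair, fixed centres): single-mesh tooth geometry, m = 4.424, N1 = 66, N2 = 48
base radii: r_b1 = 138.013242, r_b2 = 100.373267
tip radii: r_a1 = 148.540224, r_a2 = 111.458256
inv(α') = inv(19.030°) + 2·(-0.424+0.194)·tan α/(66+48) = 0.01138548  ⇒  α' = 18.33260°
a' = a·cos α / cos α' = 252.1680·cos 19.030°/cos 18.33260° = 251.132315
action lengths: √(r_a1²−r_b1²) = 54.923066, √(r_a2²−r_b2²) = 48.457715
base pitch p_b = π·m·cos α = 13.138830
CR = (54.923066 + 48.457715 − 251.132315·sin 18.33260°)/13.138830 = 1.856441
contact ratio ≈ 1.8564

1.8564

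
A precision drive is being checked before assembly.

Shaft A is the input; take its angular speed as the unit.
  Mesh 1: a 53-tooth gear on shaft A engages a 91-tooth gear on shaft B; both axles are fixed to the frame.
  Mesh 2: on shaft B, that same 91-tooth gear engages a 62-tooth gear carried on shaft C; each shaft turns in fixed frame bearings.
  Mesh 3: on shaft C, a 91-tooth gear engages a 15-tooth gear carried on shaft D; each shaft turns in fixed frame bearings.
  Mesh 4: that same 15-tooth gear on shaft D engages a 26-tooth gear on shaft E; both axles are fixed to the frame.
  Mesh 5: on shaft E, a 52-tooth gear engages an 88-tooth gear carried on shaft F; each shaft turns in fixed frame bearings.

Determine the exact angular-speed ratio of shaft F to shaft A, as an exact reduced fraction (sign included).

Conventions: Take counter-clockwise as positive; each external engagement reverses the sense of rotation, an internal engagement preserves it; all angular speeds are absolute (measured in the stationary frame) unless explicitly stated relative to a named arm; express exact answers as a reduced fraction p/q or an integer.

-4823/2728

class = fixed-axis compound train [5 meshes; 5 ratios multiply, 5 sense flips]
mesh 1 [53T→91T]: running ratio 53/91, sense −
mesh 2 [91T→62T]: running ratio 53/62, sense +
mesh 3 [91T→15T]: running ratio 4823/930, sense −
mesh 4 [15T→26T]: running ratio 371/124, sense +
mesh 5 [52T→88T]: running ratio 4823/2728, sense −
ω_out/ω_in = -4823/2728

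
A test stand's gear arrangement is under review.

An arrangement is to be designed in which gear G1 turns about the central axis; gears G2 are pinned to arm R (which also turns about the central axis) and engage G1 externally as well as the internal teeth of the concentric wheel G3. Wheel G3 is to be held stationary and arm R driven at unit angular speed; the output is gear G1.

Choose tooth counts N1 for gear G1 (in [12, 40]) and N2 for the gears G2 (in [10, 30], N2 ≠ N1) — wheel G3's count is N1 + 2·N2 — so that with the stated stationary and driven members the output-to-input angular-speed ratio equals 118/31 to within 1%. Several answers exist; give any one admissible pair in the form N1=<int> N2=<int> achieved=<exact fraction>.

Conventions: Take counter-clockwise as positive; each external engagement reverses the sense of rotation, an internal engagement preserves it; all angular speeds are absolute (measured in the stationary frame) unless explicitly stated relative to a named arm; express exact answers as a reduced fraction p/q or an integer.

design class (target 118/31): planetary set
Willis with ω_ring = 0: ω_sun/ω_arm = (N1+N3)/N1; set equal to 118/31  ⇒  N3/N1 = 118/31 − 1 = 87/31
N3 = N1 + 2·N2  ⇒  N2/N1 = (N3/N1 − 1)/2 = (87/31 − 1)/2 = 28/31
smallest multiple with N1 ≥ 12 and N2 ≥ 10: k = 1  ⇒  N1 = 1·31 = 31, N2 = 1·28 = 28 (N1 ≤ 40, N2 ≤ 30, N2 ≠ N1 ✓), N3 = 31 + 2·28 = 87
check: (N1+N3)/N1 with N1 = 31, N3 = 87 gives 118/31; |achieved − target| = 0 ≤ 59/1550 ✓

N1=31 N2=28 achieved=118/31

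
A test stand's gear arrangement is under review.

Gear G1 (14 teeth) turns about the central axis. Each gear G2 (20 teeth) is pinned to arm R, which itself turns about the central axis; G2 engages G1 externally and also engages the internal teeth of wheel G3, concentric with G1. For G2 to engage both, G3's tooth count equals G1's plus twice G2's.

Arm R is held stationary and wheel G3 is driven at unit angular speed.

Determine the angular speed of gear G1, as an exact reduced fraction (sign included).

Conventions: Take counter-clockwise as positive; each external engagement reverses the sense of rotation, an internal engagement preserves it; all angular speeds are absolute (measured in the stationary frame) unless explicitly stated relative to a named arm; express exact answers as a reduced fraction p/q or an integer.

planetary set (14T centre, 20T on arm, 54T internal) — Willis relation
ring teeth: 14 + 2·20 = 54
14(ω_sun−ω_arm) = −54(ω_ring−ω_arm),  ω_arm = 0, ω_ring = 1
ω_sun = 0 − (54/14)(1−0) = -27/7
exact speed ratio = -27/7

-27/7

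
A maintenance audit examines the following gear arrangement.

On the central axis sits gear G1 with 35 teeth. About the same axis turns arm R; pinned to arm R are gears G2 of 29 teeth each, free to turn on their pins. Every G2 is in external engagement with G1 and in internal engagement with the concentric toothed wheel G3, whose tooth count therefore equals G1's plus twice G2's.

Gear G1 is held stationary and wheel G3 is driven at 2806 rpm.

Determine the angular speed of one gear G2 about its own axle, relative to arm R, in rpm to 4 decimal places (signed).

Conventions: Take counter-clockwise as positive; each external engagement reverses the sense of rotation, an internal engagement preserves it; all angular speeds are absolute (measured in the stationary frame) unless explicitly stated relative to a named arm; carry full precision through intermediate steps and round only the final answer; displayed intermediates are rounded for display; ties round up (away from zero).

+2460.5415 rpm

class = planetary set [G3 = 35+2·29 = 93; Willis about the carrier]
normalise by the input: solve with ω_ring = 1, then scale by 2806 rpm
ring teeth: 35 + 2·29 = 93
35(ω_sun−ω_arm) = −93(ω_ring−ω_arm),  ω_sun = 0, ω_ring = 1
35(0−ω_arm) = −93(1−ω_arm)  ⇒  128·ω_arm = 93  ⇒  ω_arm = 93/128
sun–planet mesh: 35·(0−93/128) = −29·(ω_p−ω_arm)  ⇒  ω_p−ω_arm = 3255/3712
scale: ω_p−ω_arm = 3255/3712 × 2806 rpm = +2460.5415 rpm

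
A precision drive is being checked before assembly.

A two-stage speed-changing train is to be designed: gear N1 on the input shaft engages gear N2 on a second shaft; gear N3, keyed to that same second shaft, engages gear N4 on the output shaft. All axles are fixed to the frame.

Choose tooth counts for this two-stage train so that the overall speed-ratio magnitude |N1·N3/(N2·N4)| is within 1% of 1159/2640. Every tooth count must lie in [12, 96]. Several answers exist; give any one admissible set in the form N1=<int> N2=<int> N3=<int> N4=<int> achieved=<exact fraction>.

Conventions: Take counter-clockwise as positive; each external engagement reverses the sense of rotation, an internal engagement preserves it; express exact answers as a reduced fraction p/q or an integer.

2-stage fixed-axis compound train for ratio 1159/2640
target = 1159/2640 in lowest terms: an exact hit needs N1·N3 = k·1159 and N2·N4 = k·2640 for one integer k, every count in [12, 96]; additionally prefer no 1:1 stage (N1 ≠ N2, N3 ≠ N4)
k = 1: N1·N3 = 1159 = 19·61, N2·N4 = 2640 = 30·88
achieved = 19·61/(30·88) = 1159/2640; |achieved − target| = 0 ≤ 1159/264000 ✓

N1=19 N2=30 N3=61 N4=88 achieved=1159/2640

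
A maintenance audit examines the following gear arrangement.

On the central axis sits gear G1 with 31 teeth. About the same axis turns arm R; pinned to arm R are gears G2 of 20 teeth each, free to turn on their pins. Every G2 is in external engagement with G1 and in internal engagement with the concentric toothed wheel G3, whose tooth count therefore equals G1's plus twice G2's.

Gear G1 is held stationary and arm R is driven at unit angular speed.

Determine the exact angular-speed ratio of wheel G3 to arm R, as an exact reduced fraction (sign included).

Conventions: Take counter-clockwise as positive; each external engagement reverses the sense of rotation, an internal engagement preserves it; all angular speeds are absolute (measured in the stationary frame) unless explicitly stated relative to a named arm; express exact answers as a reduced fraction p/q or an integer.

topology: planetary set — G1 31T / G2 20T / G3 71T, arm = carrier (Willis)
ring teeth: 31 + 2·20 = 71
31(ω_sun−ω_arm) = −71(ω_ring−ω_arm),  ω_sun = 0, ω_arm = 1
ω_ring = 1 − (31/71)(0−1) = 102/71
ω_out/ω_in = 102/71

102/71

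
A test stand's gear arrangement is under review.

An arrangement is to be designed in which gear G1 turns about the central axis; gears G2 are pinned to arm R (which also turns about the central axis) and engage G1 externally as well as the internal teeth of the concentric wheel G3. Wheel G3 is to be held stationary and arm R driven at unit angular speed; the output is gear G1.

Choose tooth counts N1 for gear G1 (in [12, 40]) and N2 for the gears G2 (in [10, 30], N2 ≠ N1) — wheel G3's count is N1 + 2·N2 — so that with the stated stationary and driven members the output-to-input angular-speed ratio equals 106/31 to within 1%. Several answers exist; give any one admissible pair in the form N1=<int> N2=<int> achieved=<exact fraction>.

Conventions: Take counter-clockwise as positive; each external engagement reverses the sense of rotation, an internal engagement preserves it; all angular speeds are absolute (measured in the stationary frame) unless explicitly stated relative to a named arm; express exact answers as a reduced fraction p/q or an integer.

class = planetary set [ratio 106/31 wanted; Willis about the carrier]
Willis with ω_ring = 0: ω_sun/ω_arm = (N1+N3)/N1; set equal to 106/31  ⇒  N3/N1 = 106/31 − 1 = 75/31
N3 = N1 + 2·N2  ⇒  N2/N1 = (N3/N1 − 1)/2 = (75/31 − 1)/2 = 22/31
smallest multiple with N1 ≥ 12 and N2 ≥ 10: k = 1  ⇒  N1 = 1·31 = 31, N2 = 1·22 = 22 (N1 ≤ 40, N2 ≤ 30, N2 ≠ N1 ✓), N3 = 31 + 2·22 = 75
check: (N1+N3)/N1 with N1 = 31, N3 = 75 gives 106/31; |achieved − target| = 0 ≤ 53/1550 ✓

N1=31 N2=22 achieved=106/31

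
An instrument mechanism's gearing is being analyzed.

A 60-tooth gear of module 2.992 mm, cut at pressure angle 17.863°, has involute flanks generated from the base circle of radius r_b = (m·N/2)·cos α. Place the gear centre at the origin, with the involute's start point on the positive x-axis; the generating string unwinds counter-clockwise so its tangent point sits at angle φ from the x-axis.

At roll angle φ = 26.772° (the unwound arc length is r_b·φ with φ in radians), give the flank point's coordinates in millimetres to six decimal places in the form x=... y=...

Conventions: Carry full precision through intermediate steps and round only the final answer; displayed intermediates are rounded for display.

class = single-mesh tooth geometry [base-circle involute, m = 2.992, 60T]
pitch radius r_p = m·N/2 = 2.992·60/2 = 89.760000
base radius r_b = r_p·cos α = 89.760000·cos 17.863° = 85.432912
roll angle φ = 26.772° = 0.46725955 rad
x = r_b·(cos φ + φ·sin φ) = 94.256341
y = r_b·(sin φ − φ·cos φ) = 2.842279

x=94.256341 y=2.842279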